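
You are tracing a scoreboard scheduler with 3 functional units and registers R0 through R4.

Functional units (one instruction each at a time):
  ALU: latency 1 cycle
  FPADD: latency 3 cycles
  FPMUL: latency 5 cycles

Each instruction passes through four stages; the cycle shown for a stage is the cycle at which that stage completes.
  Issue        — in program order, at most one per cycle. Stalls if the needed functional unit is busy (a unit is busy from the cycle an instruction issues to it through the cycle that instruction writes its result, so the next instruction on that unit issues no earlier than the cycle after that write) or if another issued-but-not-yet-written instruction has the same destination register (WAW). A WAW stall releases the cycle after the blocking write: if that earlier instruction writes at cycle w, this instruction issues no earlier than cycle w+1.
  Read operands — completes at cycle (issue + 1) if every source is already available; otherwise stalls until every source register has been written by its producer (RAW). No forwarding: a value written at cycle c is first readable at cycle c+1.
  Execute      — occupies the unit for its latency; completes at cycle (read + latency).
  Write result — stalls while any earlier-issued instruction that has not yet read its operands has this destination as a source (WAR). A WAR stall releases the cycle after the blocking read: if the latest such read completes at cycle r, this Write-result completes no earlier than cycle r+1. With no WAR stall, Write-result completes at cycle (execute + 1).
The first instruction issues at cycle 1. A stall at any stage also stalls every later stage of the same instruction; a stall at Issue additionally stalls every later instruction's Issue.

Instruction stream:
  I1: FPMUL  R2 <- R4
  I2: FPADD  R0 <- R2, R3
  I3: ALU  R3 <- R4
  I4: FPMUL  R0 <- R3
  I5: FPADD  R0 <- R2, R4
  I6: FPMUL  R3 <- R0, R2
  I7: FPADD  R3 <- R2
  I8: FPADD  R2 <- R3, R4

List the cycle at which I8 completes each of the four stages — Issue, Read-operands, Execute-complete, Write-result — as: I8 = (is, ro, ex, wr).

I8 = (41, 42, 45, 46)

1) issue 1, read 2, done 7, write 8
2) issue 2, read 9, done 12, write 13  <RAW R2: wait I1 write@8>
3) issue 3, read 4, done 5, write 10  <WAR R3: wait I2 read@9>
4) issue 14, read 15, done 20, write 21  <WAW R0: wait I2 write@13>
5) issue 22, read 23, done 26, write 27  <WAW R0: wait I4 write@21>
6) issue 23, read 28, done 33, write 34  <RAW R0: wait I5 write@27>
7) issue 35, read 36, done 39, write 40  <WAW R3: wait I6 write@34>
8) issue 41, read 42, done 45, write 46  <struct: FPADD busy until I7 writes@40>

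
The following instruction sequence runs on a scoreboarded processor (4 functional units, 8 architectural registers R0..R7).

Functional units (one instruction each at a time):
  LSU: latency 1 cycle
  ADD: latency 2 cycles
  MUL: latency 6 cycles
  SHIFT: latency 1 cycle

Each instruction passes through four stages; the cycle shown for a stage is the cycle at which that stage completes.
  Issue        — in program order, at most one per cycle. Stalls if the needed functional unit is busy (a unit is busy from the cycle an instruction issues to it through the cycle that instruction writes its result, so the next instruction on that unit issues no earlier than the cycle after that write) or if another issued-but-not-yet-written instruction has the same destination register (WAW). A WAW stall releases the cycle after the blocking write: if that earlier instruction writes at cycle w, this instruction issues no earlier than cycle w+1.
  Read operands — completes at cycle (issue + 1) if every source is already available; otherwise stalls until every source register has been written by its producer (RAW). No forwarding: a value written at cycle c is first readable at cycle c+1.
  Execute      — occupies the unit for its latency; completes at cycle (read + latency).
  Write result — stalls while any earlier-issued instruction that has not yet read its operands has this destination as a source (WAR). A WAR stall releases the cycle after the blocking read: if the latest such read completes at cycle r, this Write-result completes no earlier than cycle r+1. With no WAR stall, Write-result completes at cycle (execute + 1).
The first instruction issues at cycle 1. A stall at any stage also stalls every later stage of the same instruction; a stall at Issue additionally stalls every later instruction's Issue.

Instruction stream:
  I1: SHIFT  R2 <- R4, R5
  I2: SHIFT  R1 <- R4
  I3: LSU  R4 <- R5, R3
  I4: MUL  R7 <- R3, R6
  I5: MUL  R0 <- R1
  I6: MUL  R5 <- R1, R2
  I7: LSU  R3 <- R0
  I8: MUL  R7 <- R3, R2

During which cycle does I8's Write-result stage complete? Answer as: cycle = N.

cycle = 42

cycle 1: I1 dispatched to SHIFT
cycle 2: I1 operands ready
cycle 3: I1 complete
cycle 4: R2←I1
cycle 5: I2 dispatched to SHIFT
cycle 6: I2 operands ready · I3 dispatched to LSU
cycle 7: I2 complete · I3 operands ready · I4 dispatched to MUL
cycle 8: R1←I2 · I3 complete · I4 operands ready
cycle 9: R4←I3
cycle 14: I4 complete
cycle 15: R7←I4
cycle 16: I5 dispatched to MUL
cycle 17: I5 operands ready
cycle 23: I5 complete
cycle 24: R0←I5
cycle 25: I6 dispatched to MUL
cycle 26: I6 operands ready · I7 dispatched to LSU
cycle 27: I7 operands ready
cycle 28: I7 complete
cycle 29: R3←I7
cycle 32: I6 complete
cycle 33: R5←I6
cycle 34: I8 dispatched to MUL
cycle 35: I8 operands ready
cycle 41: I8 complete
cycle 42: R7←I8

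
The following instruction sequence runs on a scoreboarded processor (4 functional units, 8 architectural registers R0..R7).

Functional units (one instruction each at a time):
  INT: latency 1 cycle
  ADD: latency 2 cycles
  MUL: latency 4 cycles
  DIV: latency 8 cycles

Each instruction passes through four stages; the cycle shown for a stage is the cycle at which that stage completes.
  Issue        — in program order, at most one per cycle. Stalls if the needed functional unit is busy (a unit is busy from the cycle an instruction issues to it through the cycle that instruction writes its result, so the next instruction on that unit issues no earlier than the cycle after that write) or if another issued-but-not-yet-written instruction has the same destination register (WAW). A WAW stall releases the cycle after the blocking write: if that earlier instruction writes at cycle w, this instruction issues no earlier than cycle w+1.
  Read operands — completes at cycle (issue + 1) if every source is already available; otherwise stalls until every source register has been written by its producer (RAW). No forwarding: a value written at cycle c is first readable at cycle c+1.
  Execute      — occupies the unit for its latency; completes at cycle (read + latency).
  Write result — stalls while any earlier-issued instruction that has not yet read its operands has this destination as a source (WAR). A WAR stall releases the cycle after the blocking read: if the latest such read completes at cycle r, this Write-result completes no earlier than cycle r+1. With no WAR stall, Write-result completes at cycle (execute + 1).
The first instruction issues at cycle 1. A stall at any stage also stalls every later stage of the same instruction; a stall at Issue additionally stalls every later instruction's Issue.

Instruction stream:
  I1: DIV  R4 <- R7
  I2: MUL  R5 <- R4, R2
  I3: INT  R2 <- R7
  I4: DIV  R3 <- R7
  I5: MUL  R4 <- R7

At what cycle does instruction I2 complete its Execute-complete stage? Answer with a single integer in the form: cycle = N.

cycle = 16

I1  is:1  ro:2  ex:10  wr:11
I2  is:2  ro:12  ex:16  wr:17  — RAW R4: wait I1 write@11
I3  is:3  ro:4  ex:5  wr:13  — WAR R2: wait I2 read@12
I4  is:12  ro:13  ex:21  wr:22  — struct: DIV busy until I1 writes@11
I5  is:18  ro:19  ex:23  wr:24  — struct: MUL busy until I2 writes@17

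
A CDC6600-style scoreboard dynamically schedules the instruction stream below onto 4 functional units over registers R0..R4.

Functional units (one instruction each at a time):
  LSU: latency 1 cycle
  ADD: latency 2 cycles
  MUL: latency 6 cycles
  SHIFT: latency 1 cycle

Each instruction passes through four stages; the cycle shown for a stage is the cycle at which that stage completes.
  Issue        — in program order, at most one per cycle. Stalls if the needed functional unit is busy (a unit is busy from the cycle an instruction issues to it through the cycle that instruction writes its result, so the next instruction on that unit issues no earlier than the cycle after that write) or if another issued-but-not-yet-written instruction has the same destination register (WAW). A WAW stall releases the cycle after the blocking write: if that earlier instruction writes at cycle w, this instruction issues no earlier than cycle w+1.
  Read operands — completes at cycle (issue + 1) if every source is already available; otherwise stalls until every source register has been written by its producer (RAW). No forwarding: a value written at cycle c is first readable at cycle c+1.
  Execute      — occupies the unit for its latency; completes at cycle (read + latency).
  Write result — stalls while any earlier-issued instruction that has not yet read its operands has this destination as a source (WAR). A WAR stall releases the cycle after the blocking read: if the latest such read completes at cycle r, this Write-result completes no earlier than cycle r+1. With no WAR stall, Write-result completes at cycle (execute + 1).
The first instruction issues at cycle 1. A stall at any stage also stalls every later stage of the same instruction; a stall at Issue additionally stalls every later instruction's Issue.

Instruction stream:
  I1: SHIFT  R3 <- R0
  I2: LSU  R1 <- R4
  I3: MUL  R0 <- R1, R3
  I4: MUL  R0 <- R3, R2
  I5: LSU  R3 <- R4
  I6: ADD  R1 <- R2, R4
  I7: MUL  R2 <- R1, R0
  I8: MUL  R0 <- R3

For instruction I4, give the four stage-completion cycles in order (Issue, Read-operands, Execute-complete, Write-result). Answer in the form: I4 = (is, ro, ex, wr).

cycle 1: I1 issues→SHIFT
cycle 2: I1 reads; I2 issues→LSU
cycle 3: I1 exec-done; I2 reads; I3 issues→MUL
cycle 4: I1 writes R3; I2 exec-done
cycle 5: I2 writes R1
cycle 6: I3 reads
cycle 12: I3 exec-done
cycle 13: I3 writes R0
cycle 14: I4 issues→MUL
cycle 15: I4 reads; I5 issues→LSU
cycle 16: I5 reads; I6 issues→ADD
cycle 17: I5 exec-done; I6 reads
cycle 18: I5 writes R3
cycle 19: I6 exec-done
cycle 20: I6 writes R1
cycle 21: I4 exec-done
cycle 22: I4 writes R0
cycle 23: I7 issues→MUL
cycle 24: I7 reads
cycle 30: I7 exec-done
cycle 31: I7 writes R2
cycle 32: I8 issues→MUL
cycle 33: I8 reads
cycle 39: I8 exec-done
cycle 40: I8 writes R0

I4 = (14, 15, 21, 22)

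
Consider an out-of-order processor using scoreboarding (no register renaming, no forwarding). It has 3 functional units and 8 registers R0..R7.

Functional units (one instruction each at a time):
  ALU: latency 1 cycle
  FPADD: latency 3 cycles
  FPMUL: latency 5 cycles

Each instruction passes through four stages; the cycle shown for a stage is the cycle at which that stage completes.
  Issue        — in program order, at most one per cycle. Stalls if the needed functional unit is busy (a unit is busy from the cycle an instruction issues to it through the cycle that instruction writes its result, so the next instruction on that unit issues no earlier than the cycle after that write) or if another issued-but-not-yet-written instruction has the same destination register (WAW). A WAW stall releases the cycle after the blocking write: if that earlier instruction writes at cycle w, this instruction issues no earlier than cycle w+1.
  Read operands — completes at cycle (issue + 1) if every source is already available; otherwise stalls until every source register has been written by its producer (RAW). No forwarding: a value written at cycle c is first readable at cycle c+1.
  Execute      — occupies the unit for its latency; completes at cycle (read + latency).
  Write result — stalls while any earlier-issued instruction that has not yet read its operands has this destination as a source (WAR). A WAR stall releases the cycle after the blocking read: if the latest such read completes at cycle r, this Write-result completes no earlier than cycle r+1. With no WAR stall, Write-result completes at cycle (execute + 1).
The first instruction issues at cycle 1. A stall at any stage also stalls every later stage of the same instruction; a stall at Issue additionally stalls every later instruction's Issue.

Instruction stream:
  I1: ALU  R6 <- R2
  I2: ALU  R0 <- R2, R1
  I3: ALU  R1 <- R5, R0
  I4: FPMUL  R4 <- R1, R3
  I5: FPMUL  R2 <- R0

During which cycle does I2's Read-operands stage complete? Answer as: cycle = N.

I1 -> (1, 2, 3, 4)
I2 -> (5, 6, 7, 8)  // struct: ALU busy until I1 writes@4
I3 -> (9, 10, 11, 12)  // struct: ALU busy until I2 writes@8
I4 -> (10, 13, 18, 19)  // RAW R1: wait I3 write@12
I5 -> (20, 21, 26, 27)  // struct: FPMUL busy until I4 writes@19

cycle = 6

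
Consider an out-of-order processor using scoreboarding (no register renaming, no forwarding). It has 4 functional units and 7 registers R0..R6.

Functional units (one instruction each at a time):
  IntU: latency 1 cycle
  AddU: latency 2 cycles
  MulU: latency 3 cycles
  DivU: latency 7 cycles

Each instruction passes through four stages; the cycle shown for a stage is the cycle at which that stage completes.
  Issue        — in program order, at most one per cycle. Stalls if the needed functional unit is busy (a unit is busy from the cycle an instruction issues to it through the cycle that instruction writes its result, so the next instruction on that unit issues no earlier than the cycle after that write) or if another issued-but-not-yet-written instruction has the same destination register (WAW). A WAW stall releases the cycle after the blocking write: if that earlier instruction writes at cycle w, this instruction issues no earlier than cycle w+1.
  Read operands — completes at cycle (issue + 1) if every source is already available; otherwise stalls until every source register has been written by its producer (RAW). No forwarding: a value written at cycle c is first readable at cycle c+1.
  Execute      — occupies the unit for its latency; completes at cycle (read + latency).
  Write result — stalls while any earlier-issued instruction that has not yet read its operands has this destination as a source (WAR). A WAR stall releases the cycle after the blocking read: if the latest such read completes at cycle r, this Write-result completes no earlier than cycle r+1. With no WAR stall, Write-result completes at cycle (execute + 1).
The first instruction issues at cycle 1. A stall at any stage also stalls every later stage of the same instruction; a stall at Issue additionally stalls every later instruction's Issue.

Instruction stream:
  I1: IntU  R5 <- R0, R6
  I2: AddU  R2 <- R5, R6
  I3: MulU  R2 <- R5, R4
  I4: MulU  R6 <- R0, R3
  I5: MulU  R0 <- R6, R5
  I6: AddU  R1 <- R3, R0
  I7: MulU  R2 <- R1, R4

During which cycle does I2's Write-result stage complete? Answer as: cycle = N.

I1 -> (1, 2, 3, 4)
I2 -> (2, 5, 7, 8)  // RAW R5: wait I1 write@4
I3 -> (9, 10, 13, 14)  // WAW R2: wait I2 write@8
I4 -> (15, 16, 19, 20)  // struct: MulU busy until I3 writes@14
I5 -> (21, 22, 25, 26)  // struct: MulU busy until I4 writes@20
I6 -> (22, 27, 29, 30)  // RAW R0: wait I5 write@26
I7 -> (27, 31, 34, 35)  // struct: MulU busy until I5 writes@26, RAW R1: wait I6 write@30

cycle = 8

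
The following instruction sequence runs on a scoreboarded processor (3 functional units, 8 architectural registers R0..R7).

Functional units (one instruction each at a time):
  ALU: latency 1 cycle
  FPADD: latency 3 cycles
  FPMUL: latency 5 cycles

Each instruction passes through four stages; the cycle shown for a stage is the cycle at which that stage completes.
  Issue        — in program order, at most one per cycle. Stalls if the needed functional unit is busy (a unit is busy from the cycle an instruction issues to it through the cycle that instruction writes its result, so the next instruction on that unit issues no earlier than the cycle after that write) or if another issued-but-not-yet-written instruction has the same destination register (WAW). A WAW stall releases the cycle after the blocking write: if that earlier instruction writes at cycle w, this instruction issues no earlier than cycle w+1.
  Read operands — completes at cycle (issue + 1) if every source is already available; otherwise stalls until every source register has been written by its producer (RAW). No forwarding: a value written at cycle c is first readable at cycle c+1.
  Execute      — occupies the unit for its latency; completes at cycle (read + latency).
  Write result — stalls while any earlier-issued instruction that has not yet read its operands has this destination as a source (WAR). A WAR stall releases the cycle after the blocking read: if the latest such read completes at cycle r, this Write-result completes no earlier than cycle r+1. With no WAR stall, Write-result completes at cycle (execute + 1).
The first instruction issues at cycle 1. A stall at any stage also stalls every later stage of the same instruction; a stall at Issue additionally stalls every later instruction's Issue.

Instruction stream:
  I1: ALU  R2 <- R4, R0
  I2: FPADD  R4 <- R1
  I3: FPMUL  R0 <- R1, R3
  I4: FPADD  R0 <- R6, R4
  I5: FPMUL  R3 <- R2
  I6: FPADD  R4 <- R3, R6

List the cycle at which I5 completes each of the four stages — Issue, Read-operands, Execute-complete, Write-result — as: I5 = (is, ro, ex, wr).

I1: IS=1 RO=2 EX=3 WR=4
I2: IS=2 RO=3 EX=6 WR=7
I3: IS=3 RO=4 EX=9 WR=10
I4: IS=11 RO=12 EX=15 WR=16  [WAW R0: wait I3 write@10]
I5: IS=12 RO=13 EX=18 WR=19
I6: IS=17 RO=20 EX=23 WR=24  [struct: FPADD busy until I4 writes@16; RAW R3: wait I5 write@19]

I5 = (12, 13, 18, 19)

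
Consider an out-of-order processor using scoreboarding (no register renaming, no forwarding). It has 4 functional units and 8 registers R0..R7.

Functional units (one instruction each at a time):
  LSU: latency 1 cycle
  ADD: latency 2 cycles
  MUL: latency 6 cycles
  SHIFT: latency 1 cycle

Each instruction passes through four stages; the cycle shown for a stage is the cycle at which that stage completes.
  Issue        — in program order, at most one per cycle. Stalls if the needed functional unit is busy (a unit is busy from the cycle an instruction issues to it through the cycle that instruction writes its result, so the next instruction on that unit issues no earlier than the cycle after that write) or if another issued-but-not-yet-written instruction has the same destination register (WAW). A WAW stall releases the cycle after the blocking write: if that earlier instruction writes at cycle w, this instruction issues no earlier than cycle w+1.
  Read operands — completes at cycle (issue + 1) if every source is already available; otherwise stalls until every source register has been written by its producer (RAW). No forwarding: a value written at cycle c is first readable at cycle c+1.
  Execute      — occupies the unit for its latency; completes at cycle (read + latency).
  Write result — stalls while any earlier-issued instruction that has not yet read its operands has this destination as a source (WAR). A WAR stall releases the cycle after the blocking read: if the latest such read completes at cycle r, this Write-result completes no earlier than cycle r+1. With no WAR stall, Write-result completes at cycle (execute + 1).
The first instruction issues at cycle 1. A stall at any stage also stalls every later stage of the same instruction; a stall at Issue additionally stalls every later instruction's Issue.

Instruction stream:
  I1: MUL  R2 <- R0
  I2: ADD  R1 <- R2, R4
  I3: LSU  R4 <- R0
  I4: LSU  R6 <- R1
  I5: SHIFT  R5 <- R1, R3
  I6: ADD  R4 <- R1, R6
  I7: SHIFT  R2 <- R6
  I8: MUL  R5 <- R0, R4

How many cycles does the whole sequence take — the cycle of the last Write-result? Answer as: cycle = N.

1) issue 1, read 2, done 8, write 9
2) issue 2, read 10, done 12, write 13  <RAW R2: wait I1 write@9>
3) issue 3, read 4, done 5, write 11  <WAR R4: wait I2 read@10>
4) issue 12, read 14, done 15, write 16  <struct: LSU busy until I3 writes@11 / RAW R1: wait I2 write@13>
5) issue 13, read 14, done 15, write 16
6) issue 14, read 17, done 19, write 20  <RAW R6: wait I4 write@16>
7) issue 17, read 18, done 19, write 20  <struct: SHIFT busy until I5 writes@16>
8) issue 18, read 21, done 27, write 28  <RAW R4: wait I6 write@20>

cycle = 28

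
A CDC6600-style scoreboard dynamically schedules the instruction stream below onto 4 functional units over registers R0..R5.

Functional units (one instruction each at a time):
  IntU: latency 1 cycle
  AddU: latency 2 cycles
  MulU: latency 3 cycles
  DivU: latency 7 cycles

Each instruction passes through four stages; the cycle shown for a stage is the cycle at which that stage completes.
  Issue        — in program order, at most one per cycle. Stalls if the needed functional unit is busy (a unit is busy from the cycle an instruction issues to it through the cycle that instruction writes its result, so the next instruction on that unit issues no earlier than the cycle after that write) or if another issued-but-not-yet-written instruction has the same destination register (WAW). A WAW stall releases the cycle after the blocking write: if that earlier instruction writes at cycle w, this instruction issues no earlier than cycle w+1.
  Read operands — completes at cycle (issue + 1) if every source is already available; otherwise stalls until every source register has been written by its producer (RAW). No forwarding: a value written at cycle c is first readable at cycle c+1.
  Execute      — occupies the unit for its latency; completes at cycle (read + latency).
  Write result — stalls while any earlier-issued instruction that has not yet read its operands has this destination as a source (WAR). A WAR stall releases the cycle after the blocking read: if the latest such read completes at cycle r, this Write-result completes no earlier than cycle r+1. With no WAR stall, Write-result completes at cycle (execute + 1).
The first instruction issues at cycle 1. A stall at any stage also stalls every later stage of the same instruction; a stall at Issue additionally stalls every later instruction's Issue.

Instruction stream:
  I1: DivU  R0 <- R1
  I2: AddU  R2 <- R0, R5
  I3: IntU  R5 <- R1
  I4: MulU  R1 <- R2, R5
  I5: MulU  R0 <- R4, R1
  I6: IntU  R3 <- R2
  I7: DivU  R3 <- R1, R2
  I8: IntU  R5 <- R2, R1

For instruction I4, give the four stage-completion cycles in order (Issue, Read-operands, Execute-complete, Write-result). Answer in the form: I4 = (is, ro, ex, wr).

I4 = (4, 15, 18, 19)

cycle 1: issue I1 (DivU)
cycle 2: I1 read-ops | issue I2 (AddU)
cycle 3: issue I3 (IntU)
cycle 4: I3 read-ops | issue I4 (MulU)
cycle 5: I3 finished on IntU
cycle 9: I1 finished on DivU
cycle 10: I1→R0
cycle 11: I2 read-ops
cycle 12: I3→R5
cycle 13: I2 finished on AddU
cycle 14: I2→R2
cycle 15: I4 read-ops
cycle 18: I4 finished on MulU
cycle 19: I4→R1
cycle 20: issue I5 (MulU)
cycle 21: I5 read-ops | issue I6 (IntU)
cycle 22: I6 read-ops
cycle 23: I6 finished on IntU
cycle 24: I5 finished on MulU | I6→R3
cycle 25: I5→R0 | issue I7 (DivU)
cycle 26: I7 read-ops | issue I8 (IntU)
cycle 27: I8 read-ops
cycle 28: I8 finished on IntU
cycle 29: I8→R5
cycle 33: I7 finished on DivU
cycle 34: I7→R3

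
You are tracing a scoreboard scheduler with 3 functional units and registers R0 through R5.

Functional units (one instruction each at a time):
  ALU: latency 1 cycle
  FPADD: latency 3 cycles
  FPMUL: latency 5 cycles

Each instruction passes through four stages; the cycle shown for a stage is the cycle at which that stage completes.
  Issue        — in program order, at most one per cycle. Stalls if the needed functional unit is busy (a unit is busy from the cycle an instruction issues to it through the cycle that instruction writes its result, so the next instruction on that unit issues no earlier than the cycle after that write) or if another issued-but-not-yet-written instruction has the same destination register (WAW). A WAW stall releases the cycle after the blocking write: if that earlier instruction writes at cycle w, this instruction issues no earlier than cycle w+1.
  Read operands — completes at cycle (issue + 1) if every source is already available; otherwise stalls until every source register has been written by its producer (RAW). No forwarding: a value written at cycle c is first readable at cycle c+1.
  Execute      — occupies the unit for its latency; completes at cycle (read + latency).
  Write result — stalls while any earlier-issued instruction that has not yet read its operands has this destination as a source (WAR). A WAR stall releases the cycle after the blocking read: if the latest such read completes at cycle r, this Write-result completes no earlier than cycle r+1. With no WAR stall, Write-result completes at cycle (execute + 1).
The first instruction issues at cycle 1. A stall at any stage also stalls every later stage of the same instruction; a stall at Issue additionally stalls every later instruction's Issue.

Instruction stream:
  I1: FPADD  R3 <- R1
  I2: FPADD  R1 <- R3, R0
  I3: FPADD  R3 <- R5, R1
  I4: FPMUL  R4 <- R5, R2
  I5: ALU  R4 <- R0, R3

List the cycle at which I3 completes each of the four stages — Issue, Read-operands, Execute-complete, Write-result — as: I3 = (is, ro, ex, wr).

I3 = (13, 14, 17, 18)

[1] issue I1 (FPADD)
[2] I1 read-ops
[5] I1 finished on FPADD
[6] I1→R3
[7] issue I2 (FPADD)
[8] I2 read-ops
[11] I2 finished on FPADD
[12] I2→R1
[13] issue I3 (FPADD)
[14] I3 read-ops · issue I4 (FPMUL)
[15] I4 read-ops
[17] I3 finished on FPADD
[18] I3→R3
[20] I4 finished on FPMUL
[21] I4→R4
[22] issue I5 (ALU)
[23] I5 read-ops
[24] I5 finished on ALU
[25] I5→R4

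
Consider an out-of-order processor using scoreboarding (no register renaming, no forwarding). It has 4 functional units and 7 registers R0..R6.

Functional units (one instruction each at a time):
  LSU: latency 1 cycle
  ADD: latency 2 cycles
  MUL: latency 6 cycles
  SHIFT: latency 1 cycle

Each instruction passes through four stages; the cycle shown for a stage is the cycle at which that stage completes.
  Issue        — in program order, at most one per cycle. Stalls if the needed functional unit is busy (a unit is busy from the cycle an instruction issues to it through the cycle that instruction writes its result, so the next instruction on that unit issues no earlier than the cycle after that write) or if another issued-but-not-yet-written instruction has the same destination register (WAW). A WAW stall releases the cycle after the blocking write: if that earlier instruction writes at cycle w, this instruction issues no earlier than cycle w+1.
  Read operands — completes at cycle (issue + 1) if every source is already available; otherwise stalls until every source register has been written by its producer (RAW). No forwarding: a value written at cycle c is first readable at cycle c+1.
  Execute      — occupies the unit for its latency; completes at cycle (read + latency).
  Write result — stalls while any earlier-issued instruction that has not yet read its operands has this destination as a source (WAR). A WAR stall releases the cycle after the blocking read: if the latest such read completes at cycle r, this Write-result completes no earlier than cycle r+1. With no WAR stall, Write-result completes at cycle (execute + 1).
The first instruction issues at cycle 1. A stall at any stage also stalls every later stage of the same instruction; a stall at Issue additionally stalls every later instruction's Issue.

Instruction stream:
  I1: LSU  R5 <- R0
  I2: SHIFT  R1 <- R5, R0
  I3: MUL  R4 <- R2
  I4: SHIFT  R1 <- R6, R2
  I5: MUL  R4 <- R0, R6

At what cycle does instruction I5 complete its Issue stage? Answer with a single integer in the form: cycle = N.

cycle = 12

cycle 1: I1 issues→LSU
cycle 2: I1 reads; I2 issues→SHIFT
cycle 3: I1 exec-done; I3 issues→MUL
cycle 4: I1 writes R5; I3 reads
cycle 5: I2 reads
cycle 6: I2 exec-done
cycle 7: I2 writes R1
cycle 8: I4 issues→SHIFT
cycle 9: I4 reads
cycle 10: I3 exec-done; I4 exec-done
cycle 11: I3 writes R4; I4 writes R1
cycle 12: I5 issues→MUL
cycle 13: I5 reads
cycle 19: I5 exec-done
cycle 20: I5 writes R4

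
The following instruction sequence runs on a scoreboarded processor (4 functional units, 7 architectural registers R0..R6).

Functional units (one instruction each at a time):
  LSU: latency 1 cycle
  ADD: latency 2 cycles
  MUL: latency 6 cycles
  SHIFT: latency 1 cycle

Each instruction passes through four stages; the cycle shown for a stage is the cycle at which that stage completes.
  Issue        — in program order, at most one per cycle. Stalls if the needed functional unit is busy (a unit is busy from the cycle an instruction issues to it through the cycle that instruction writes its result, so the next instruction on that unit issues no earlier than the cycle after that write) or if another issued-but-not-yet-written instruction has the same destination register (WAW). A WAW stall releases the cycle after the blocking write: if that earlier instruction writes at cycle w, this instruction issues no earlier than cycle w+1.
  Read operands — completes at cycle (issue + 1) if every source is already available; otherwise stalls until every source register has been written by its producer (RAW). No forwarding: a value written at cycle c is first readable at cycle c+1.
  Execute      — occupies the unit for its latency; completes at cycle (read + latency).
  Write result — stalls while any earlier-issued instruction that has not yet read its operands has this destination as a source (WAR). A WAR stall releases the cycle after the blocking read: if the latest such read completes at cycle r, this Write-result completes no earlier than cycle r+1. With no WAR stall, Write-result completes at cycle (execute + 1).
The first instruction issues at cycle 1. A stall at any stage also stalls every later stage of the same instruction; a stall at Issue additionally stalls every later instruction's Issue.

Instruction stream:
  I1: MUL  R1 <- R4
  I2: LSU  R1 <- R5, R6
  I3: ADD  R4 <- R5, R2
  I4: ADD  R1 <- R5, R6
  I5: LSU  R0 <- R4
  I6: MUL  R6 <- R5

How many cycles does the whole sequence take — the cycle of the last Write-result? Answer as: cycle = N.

cycle = 26

c1: I1 issues→MUL
c2: I1 reads
c8: I1 exec-done
c9: I1 writes R1
c10: I2 issues→LSU
c11: I2 reads · I3 issues→ADD
c12: I2 exec-done · I3 reads
c13: I2 writes R1
c14: I3 exec-done
c15: I3 writes R4
c16: I4 issues→ADD
c17: I4 reads · I5 issues→LSU
c18: I5 reads · I6 issues→MUL
c19: I4 exec-done · I5 exec-done · I6 reads
c20: I4 writes R1 · I5 writes R0
c25: I6 exec-done
c26: I6 writes R6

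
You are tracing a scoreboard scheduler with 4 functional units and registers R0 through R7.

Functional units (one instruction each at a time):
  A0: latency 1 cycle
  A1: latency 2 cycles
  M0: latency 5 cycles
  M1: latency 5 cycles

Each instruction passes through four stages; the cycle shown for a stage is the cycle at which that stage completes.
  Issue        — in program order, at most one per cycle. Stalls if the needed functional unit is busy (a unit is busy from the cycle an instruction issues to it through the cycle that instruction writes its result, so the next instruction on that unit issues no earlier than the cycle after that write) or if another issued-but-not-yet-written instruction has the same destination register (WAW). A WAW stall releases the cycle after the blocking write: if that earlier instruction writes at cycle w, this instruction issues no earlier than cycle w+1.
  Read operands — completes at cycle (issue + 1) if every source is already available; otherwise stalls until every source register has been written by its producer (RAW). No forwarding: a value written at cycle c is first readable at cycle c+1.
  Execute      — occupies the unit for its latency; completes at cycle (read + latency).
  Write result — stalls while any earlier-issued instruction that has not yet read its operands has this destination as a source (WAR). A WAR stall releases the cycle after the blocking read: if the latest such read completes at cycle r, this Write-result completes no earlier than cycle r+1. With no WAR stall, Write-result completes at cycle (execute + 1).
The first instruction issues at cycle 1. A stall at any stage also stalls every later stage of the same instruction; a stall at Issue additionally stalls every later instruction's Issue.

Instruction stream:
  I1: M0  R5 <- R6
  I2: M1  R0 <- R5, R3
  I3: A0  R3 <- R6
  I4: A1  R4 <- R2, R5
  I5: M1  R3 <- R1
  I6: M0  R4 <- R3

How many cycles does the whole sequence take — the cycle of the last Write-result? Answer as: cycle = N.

  I1 | 1 | 2 | 7 | 8
  I2 | 2 | 9 | 14 | 15   RAW R5: wait I1 write@8
  I3 | 3 | 4 | 5 | 10   WAR R3: wait I2 read@9
  I4 | 4 | 9 | 11 | 12   RAW R5: wait I1 write@8
  I5 | 16 | 17 | 22 | 23   struct: M1 busy until I2 writes@15
  I6 | 17 | 24 | 29 | 30   RAW R3: wait I5 write@23

cycle = 30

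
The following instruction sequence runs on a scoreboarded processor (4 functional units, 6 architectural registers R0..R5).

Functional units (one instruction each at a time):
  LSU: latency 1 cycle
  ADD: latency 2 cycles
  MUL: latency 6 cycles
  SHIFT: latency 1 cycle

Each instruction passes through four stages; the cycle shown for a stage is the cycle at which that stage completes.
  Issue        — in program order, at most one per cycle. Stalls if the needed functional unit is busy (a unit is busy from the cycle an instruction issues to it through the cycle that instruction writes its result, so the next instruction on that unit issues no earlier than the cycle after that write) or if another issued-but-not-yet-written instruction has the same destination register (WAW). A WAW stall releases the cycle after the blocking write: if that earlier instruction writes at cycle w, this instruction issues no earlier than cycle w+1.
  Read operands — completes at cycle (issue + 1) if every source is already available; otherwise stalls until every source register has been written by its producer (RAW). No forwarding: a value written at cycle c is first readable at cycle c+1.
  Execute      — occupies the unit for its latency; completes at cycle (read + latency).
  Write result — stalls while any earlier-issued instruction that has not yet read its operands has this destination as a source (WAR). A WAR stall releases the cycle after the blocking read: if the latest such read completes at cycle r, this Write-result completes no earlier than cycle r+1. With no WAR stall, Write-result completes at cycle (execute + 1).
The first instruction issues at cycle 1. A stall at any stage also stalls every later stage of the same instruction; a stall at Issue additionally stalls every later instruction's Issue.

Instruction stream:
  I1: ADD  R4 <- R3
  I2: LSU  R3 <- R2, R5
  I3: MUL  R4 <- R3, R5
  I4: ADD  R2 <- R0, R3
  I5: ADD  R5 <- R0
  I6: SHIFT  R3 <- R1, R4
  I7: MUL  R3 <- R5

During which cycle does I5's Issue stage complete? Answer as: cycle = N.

cycle = 12

I1  is:1  ro:2  ex:4  wr:5
I2  is:2  ro:3  ex:4  wr:5
I3  is:6  ro:7  ex:13  wr:14  — WAW R4: wait I1 write@5
I4  is:7  ro:8  ex:10  wr:11
I5  is:12  ro:13  ex:15  wr:16  — struct: ADD busy until I4 writes@11
I6  is:13  ro:15  ex:16  wr:17  — RAW R4: wait I3 write@14
I7  is:18  ro:19  ex:25  wr:26  — WAW R3: wait I6 write@17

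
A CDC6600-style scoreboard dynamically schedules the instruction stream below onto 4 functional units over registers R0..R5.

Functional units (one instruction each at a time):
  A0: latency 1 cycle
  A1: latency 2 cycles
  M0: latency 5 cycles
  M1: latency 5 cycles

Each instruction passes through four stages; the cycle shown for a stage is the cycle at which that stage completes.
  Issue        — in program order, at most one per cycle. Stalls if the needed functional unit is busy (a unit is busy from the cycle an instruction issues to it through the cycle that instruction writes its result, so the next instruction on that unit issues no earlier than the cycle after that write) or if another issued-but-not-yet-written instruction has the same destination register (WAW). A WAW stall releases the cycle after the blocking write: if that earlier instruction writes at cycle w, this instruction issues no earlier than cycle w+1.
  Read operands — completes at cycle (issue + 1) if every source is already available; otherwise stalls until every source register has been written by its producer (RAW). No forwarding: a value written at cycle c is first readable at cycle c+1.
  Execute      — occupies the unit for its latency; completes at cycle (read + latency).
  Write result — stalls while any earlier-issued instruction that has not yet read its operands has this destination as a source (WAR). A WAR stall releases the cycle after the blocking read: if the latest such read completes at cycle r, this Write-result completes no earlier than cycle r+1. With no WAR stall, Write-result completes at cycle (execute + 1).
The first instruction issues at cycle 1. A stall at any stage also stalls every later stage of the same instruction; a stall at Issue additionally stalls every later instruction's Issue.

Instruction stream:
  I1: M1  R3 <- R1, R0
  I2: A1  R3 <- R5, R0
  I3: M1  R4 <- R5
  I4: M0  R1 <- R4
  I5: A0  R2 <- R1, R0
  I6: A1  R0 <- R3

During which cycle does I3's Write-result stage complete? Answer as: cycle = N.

t=1  I1 issues→M1
t=2  I1 reads
t=7  I1 exec-done
t=8  I1 writes R3
t=9  I2 issues→A1
t=10  I2 reads | I3 issues→M1
t=11  I3 reads | I4 issues→M0
t=12  I2 exec-done | I5 issues→A0
t=13  I2 writes R3
t=14  I6 issues→A1
t=15  I6 reads
t=16  I3 exec-done
t=17  I3 writes R4 | I6 exec-done
t=18  I4 reads
t=23  I4 exec-done
t=24  I4 writes R1
t=25  I5 reads
t=26  I5 exec-done | I6 writes R0
t=27  I5 writes R2

cycle = 17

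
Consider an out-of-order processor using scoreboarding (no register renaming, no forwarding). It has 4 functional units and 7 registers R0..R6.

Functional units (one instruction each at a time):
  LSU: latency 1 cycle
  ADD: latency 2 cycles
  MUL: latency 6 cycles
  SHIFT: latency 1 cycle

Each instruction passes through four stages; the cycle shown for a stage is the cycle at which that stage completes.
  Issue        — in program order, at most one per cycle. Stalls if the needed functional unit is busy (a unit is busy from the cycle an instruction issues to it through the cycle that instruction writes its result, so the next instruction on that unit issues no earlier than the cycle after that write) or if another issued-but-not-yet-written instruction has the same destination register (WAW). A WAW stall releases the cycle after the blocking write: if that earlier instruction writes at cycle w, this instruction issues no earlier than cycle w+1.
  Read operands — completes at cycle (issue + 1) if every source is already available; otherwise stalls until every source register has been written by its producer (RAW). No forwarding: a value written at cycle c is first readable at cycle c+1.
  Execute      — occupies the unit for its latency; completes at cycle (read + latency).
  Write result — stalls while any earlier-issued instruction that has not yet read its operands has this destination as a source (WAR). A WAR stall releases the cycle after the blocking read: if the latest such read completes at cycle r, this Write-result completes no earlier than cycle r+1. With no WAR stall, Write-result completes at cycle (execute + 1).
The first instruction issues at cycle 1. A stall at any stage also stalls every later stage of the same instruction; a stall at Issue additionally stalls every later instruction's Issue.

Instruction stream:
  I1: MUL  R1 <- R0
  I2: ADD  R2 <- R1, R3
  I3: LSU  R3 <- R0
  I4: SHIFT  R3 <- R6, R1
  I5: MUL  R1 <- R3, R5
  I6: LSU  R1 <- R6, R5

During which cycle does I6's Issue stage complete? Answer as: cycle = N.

1) issue 1, read 2, done 8, write 9
2) issue 2, read 10, done 12, write 13  <RAW R1: wait I1 write@9>
3) issue 3, read 4, done 5, write 11  <WAR R3: wait I2 read@10>
4) issue 12, read 13, done 14, write 15  <WAW R3: wait I3 write@11>
5) issue 13, read 16, done 22, write 23  <RAW R3: wait I4 write@15>
6) issue 24, read 25, done 26, write 27  <WAW R1: wait I5 write@23>

cycle = 24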